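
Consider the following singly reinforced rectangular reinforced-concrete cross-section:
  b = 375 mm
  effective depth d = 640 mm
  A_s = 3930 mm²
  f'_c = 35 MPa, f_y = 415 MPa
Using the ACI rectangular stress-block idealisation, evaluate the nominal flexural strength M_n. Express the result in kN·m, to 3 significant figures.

T = A_s f_y = 3930 × 415 = 1630950 N = 1630.95 kN.
From C = T: a = T/(0.85 f'_c b) = 1630950/(0.85 × 35 × 375) = 146.19 mm.
M_n = T(d − a/2) = 1630.95 kN × (640 − 73.095) mm = 924.59 kN·m.

M_n ≈ 925 kN·m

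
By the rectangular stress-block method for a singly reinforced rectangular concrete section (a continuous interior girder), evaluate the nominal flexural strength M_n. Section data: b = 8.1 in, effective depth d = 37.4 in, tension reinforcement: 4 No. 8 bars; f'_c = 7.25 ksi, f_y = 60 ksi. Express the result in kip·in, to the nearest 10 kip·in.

M_n ≈ 6730 kip·in

A_s = 4 × 0.79 = 3.16 in².
T = A_s f_y = 3.16 × 60 = 189.6 kips.
a = T/(0.85 f'_c b) = 189.6/(0.85 × 7.25 × 8.1) = 3.798 in.
M_n = T(d − a/2) = 189.6 × (37.4 − 1.899) = 6731.0 kip·in.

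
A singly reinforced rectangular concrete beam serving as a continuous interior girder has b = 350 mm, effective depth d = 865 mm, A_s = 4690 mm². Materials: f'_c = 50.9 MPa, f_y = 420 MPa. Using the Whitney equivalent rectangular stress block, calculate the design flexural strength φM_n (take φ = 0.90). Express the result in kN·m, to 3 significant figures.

φM_n ≈ 1420 kN·m

T = A_s f_y = 4690 × 420 = 1969800 N = 1969.8 kN.
From C = T: a = T/(0.85 f'_c b) = 1969800/(0.85 × 50.9 × 350) = 130.08 mm.
M_n = T(d − a/2) = 1969.8 kN × (865 − 65.04) mm = 1575.76 kN·m.
φM_n = 0.90 × 1575.76 = 1418.18 kN·m.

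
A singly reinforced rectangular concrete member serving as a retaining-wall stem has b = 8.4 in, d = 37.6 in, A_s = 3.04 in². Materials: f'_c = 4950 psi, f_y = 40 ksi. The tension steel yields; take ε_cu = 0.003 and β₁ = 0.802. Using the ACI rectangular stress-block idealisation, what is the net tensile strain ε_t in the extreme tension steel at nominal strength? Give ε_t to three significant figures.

ε_t ≈ 0.0233

a = A_s f_y/(0.85 f'_c b) = 3.441 in.
β₁ = 0.802, so c = a/β₁ = 3.441/0.802 = 4.291 in.
From the linear strain diagram with ε_cu = 0.003: ε_t = 0.003 (d − c)/c = 0.003 × (37.6 − 4.291)/4.291 = 0.0233.
Since ε_t ≥ 0.005, the section is tension-controlled.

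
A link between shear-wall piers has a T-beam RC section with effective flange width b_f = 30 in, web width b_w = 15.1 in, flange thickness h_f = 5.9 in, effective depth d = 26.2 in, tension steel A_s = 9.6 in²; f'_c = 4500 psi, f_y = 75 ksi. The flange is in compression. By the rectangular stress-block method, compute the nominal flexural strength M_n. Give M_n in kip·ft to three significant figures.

Tension: T = A_s f_y = 9.6 × 75 = 720 kips.
Try a within the flange: a = T/(0.85 f'_c b_f) = 720/(0.85 × 4.5 × 30) = 6.275 in.
a = 6.275 > h_f = 5.9 in: the block extends into the web. Split into flange-overhang and web parts.
C_f = 0.85 f'_c (b_f − b_w) h_f = 0.85 × 4.5 × (30 − 15.1) × 5.9 = 336.3 kips.
Remaining web compression depth: a_w = (T − C_f)/(0.85 f'_c b_w) = (720 − 336.3)/(0.85 × 4.5 × 15.1) = 6.643 in.
M_n = C_f(d − h_f/2) + (T − C_f)(d − a_w/2) = 336.3 × (26.2 − 2.95) + 383.7 × (26.2 − 3.3215) = 7819.0 + 8778.5 = 16597.5 kip·in.
M_n = 16597.5/12 = 1383.13 kip·ft.

M_n ≈ 1380 kip·ft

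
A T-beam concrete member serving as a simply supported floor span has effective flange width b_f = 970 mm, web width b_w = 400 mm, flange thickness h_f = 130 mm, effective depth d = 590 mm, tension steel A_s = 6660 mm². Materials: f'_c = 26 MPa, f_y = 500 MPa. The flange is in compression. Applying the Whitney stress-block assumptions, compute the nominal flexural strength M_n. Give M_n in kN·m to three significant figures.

M_n ≈ 1700 kN·m

Tension: T = A_s f_y = 6660 × 500 = 3330000 N.
Try a within the flange: a = T/(0.85 f'_c b_f) = 3330000/(0.85 × 26 × 970) = 155.34 mm.
a = 155.34 > h_f = 130 mm: the block extends into the web. Split into flange-overhang and web parts.
C_f = 0.85 f'_c (b_f − b_w) h_f = 0.85 × 26 × (970 − 400) × 130 = 1637610 N.
Remaining web compression depth: a_w = (T − C_f)/(0.85 f'_c b_w) = (3330000 − 1637610)/(0.85 × 26 × 400) = 191.45 mm.
M_n = C_f(d − h_f/2) + (T − C_f)(d − a_w/2) = 1637610 × (590 − 65) + 1692390 × (590 − 95.725) = 859.75 + 836.51 = 1696.26 × 10⁶ N·mm.
M_n = 1696.26 kN·m.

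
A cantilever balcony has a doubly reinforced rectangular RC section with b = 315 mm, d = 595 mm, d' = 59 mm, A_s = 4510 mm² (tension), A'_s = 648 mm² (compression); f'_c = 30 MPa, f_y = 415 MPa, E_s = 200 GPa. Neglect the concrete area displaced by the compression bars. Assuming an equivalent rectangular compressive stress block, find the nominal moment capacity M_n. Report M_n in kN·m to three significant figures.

Assume both tension and compression steel yield.
Net tension couple steel: A_s − A'_s = 3862 mm².
a = (A_s − A'_s) f_y / (0.85 f'_c b) = 1602730/(0.85 × 30 × 315) = 199.53 mm.
c = a/β₁ = 199.53/0.836 = 238.67 mm; ε'_s = 0.003(c − d')/c = 0.0023 ≥ f_y/E_s = 0.0021, so compression steel does yield.
M_n = (A_s − A'_s) f_y (d − a/2) + A'_s f_y (d − d') = [1602730 × (595 − 99.765) + 268920 × (595 − 59)] × 10⁻⁶ = 793.73 + 144.14 = 937.87 kN·m.

M_n ≈ 938 kN·m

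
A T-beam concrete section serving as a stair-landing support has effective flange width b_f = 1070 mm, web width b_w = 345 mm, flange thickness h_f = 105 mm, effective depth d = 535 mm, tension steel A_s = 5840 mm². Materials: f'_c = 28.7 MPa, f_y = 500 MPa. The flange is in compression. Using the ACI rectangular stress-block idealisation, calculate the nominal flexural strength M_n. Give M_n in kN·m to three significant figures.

M_n ≈ 1400 kN·m

Tension: T = A_s f_y = 5840 × 500 = 2920000 N.
Try a within the flange: a = T/(0.85 f'_c b_f) = 2920000/(0.85 × 28.7 × 1070) = 111.87 mm.
a = 111.87 > h_f = 105 mm: the block extends into the web. Split into flange-overhang and web parts.
C_f = 0.85 f'_c (b_f − b_w) h_f = 0.85 × 28.7 × (1070 − 345) × 105 = 1857069 N.
Remaining web compression depth: a_w = (T − C_f)/(0.85 f'_c b_w) = (2920000 − 1857069)/(0.85 × 28.7 × 345) = 126.29 mm.
M_n = C_f(d − h_f/2) + (T − C_f)(d − a_w/2) = 1857069 × (535 − 52.5) + 1062931 × (535 − 63.145) = 896.04 + 501.55 = 1397.59 × 10⁶ N·mm.
M_n = 1397.59 kN·m.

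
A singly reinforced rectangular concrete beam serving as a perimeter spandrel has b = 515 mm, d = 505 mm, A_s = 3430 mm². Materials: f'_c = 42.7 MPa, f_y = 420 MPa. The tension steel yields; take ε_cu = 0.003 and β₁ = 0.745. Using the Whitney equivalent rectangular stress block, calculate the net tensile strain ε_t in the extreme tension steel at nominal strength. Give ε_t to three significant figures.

a = A_s f_y/(0.85 f'_c b) = 77.07 mm.
β₁ = 0.745, so c = a/β₁ = 77.07/0.745 = 103.45 mm.
From the linear strain diagram with ε_cu = 0.003: ε_t = 0.003 (d − c)/c = 0.003 × (505 − 103.45)/103.45 = 0.0116.
Since ε_t ≥ 0.005, the section is tension-controlled.

ε_t ≈ 0.0116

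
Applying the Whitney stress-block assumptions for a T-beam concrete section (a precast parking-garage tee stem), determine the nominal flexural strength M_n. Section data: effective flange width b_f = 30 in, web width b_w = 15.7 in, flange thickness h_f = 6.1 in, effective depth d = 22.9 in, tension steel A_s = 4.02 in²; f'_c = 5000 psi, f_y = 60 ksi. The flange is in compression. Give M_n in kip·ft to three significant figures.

Tension: T = A_s f_y = 4.02 × 60 = 241.2 kips.
Try a within the flange: a = T/(0.85 f'_c b_f) = 241.2/(0.85 × 5 × 30) = 1.892 in.
Since a = 1.892 ≤ h_f = 6.1 in, the stress block lies entirely in the flange; analyse as a rectangular beam of width b_f.
M_n = T(d − a/2) = 241.2 × (22.9 − 0.946) = 5295.3 kip·in.
M_n = 5295.3/12 = 441.28 kip·ft.

M_n ≈ 441 kip·ft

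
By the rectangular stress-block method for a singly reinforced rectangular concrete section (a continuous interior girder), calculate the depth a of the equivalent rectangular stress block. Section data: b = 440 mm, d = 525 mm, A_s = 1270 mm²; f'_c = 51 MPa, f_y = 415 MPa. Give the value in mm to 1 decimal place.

T = A_s f_y = 1270 × 415 = 527050 N = 527.05 kN.
Setting C = 0.85 f'_c a b equal to T: a = 527050/(0.85 × 51 × 440) = 27.6 mm.

a ≈ 27.6 mm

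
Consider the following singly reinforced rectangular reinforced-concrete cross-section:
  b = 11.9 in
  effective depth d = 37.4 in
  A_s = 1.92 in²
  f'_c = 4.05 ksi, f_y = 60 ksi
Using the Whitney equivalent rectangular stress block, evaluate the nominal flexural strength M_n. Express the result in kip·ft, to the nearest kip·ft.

M_n ≈ 346 kip·ft

T = A_s f_y = 1.92 × 60 = 115.2 kips.
a = T/(0.85 f'_c b) = 115.2/(0.85 × 4.05 × 11.9) = 2.812 in.
M_n = T(d − a/2) = 115.2 × (37.4 − 1.406) = 4146.5 kip·in = 4146.5/12 = 345.54 kip·ft.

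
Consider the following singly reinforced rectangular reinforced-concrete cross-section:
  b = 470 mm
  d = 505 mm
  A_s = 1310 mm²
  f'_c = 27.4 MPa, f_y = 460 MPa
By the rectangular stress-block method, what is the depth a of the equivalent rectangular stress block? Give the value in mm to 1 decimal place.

a ≈ 55.1 mm

T = A_s f_y = 1310 × 460 = 602600 N = 602.6 kN.
Setting C = 0.85 f'_c a b equal to T: a = 602600/(0.85 × 27.4 × 470) = 55.1 mm.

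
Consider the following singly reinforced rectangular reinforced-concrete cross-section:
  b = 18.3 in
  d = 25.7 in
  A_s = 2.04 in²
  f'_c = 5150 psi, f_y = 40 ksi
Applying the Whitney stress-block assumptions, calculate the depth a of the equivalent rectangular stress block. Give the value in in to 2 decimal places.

T = A_s f_y = 2.04 × 40 = 81.6 kips.
a = T/(0.85 f'_c b) = 81.6/(0.85 × 5.15 × 18.3) = 1.02 in.

a ≈ 1.02 in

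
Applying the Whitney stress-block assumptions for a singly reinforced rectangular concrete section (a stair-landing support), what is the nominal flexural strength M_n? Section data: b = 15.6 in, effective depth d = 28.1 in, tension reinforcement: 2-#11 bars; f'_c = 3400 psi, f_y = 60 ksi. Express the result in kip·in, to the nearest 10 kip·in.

A_s = 2 × 1.56 = 3.12 in².
T = A_s f_y = 3.12 × 60 = 187.2 kips.
a = T/(0.85 f'_c b) = 187.2/(0.85 × 3.4 × 15.6) = 4.152 in.
M_n = T(d − a/2) = 187.2 × (28.1 − 2.076) = 4871.7 kip·in.

M_n ≈ 4870 kip·in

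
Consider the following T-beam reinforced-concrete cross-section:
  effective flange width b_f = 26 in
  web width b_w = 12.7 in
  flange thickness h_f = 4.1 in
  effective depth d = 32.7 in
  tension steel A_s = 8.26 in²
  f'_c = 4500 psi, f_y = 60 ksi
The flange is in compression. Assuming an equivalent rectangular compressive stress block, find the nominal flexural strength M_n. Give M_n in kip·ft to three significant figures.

M_n ≈ 1240 kip·ft

Tension: T = A_s f_y = 8.26 × 60 = 495.6 kips.
Try a within the flange: a = T/(0.85 f'_c b_f) = 495.6/(0.85 × 4.5 × 26) = 4.983 in.
a = 4.983 > h_f = 4.1 in: the block extends into the web. Split into flange-overhang and web parts.
C_f = 0.85 f'_c (b_f − b_w) h_f = 0.85 × 4.5 × (26 − 12.7) × 4.1 = 208.6 kips.
Remaining web compression depth: a_w = (T − C_f)/(0.85 f'_c b_w) = (495.6 − 208.6)/(0.85 × 4.5 × 12.7) = 5.908 in.
M_n = C_f(d − h_f/2) + (T − C_f)(d − a_w/2) = 208.6 × (32.7 − 2.05) + 287 × (32.7 − 2.954) = 6393.6 + 8537.1 = 14930.7 kip·in.
M_n = 14930.7/12 = 1244.23 kip·ft.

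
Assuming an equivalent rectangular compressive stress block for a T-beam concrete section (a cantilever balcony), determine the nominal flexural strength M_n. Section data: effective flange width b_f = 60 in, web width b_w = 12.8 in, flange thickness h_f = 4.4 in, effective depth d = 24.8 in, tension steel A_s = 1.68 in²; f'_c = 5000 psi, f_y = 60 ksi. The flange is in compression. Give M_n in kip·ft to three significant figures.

Tension: T = A_s f_y = 1.68 × 60 = 100.8 kips.
Try a within the flange: a = T/(0.85 f'_c b_f) = 100.8/(0.85 × 5 × 60) = 0.395 in.
Since a = 0.395 ≤ h_f = 4.4 in, the stress block lies entirely in the flange; analyse as a rectangular beam of width b_f.
M_n = T(d − a/2) = 100.8 × (24.8 − 0.1975) = 2479.9 kip·in.
M_n = 2479.9/12 = 206.66 kip·ft.

M_n ≈ 207 kip·ft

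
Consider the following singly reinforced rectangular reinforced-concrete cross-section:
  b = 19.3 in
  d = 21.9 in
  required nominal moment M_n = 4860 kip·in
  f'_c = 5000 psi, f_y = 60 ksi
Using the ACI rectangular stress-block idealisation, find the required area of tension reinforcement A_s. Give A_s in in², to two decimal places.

From M_n = 0.85 f'_c a b (d − a/2):
a = d − √(d² − 2M_n/(0.85 f'_c b)) = 21.9 − √(21.9² − 2 × 4860/(0.85 × 5 × 19.3)) = 2.897 in.
A_s = 0.85 f'_c a b / f_y = 0.85 × 5 × 2.897 × 19.3 / 60 = 3.960 in².

A_s ≈ 3.96 in²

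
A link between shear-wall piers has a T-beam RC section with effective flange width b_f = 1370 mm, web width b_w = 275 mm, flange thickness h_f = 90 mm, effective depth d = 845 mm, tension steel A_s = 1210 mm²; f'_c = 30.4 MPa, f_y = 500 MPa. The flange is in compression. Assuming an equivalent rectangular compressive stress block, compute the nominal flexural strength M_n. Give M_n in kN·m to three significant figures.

Tension: T = A_s f_y = 1210 × 500 = 605000 N.
Try a within the flange: a = T/(0.85 f'_c b_f) = 605000/(0.85 × 30.4 × 1370) = 17.09 mm.
Since a = 17.09 ≤ h_f = 90 mm, the stress block lies entirely in the flange; analyse as a rectangular beam of width b_f.
M_n = T(d − a/2) = 605000 × (845 − 8.545) = 506.06 × 10⁶ N·mm.
M_n = 506.06 kN·m.

M_n ≈ 506 kN·m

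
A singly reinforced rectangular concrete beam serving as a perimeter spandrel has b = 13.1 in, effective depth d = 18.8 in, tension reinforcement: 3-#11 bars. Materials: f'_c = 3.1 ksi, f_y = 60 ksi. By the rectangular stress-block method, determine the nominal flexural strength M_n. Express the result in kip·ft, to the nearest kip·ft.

A_s = 3 × 1.56 = 4.68 in².
T = A_s f_y = 4.68 × 60 = 280.8 kips.
a = T/(0.85 f'_c b) = 280.8/(0.85 × 3.1 × 13.1) = 8.135 in.
M_n = T(d − a/2) = 280.8 × (18.8 − 4.0675) = 4136.9 kip·in = 4136.9/12 = 344.74 kip·ft.

M_n ≈ 345 kip·ft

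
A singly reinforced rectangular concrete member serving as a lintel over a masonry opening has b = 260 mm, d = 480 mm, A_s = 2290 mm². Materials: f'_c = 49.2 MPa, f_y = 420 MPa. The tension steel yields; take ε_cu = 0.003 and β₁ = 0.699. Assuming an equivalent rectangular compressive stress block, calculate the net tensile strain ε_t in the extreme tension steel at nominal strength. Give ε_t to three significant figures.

ε_t ≈ 0.00838

a = A_s f_y/(0.85 f'_c b) = 88.46 mm.
β₁ = 0.699, so c = a/β₁ = 88.46/0.699 = 126.55 mm.
From the linear strain diagram with ε_cu = 0.003: ε_t = 0.003 (d − c)/c = 0.003 × (480 − 126.55)/126.55 = 0.00838.
Since ε_t ≥ 0.005, the section is tension-controlled.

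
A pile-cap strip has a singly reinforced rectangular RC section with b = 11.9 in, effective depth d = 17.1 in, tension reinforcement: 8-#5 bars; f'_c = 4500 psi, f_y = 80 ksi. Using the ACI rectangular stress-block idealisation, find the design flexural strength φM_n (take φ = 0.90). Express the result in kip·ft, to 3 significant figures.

A_s = 8 × 0.31 = 2.48 in².
T = A_s f_y = 2.48 × 80 = 198.4 kips.
a = T/(0.85 f'_c b) = 198.4/(0.85 × 4.5 × 11.9) = 4.359 in.
M_n = T(d − a/2) = 198.4 × (17.1 − 2.1795) = 2960.2 kip·in = 2960.2/12 = 246.68 kip·ft.
φM_n = 0.90 × 246.68 = 222.01 kip·ft.

φM_n ≈ 222 kip·ft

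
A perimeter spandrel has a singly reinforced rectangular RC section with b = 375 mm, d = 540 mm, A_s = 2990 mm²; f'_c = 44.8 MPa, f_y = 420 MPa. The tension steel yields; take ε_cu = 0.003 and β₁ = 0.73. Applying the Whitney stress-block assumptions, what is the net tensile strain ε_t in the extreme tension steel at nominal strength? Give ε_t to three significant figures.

ε_t ≈ 0.0104

a = A_s f_y/(0.85 f'_c b) = 87.94 mm.
β₁ = 0.73, so c = a/β₁ = 87.94/0.73 = 120.47 mm.
From the linear strain diagram with ε_cu = 0.003: ε_t = 0.003 (d − c)/c = 0.003 × (540 − 120.47)/120.47 = 0.0104.
Since ε_t ≥ 0.005, the section is tension-controlled.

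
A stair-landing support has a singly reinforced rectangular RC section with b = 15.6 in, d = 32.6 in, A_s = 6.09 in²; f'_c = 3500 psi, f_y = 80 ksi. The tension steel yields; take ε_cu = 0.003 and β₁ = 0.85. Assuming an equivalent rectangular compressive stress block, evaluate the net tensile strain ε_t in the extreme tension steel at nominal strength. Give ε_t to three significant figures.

a = A_s f_y/(0.85 f'_c b) = 10.498 in.
β₁ = 0.85, so c = a/β₁ = 10.498/0.85 = 12.351 in.
From the linear strain diagram with ε_cu = 0.003: ε_t = 0.003 (d − c)/c = 0.003 × (32.6 − 12.351)/12.351 = 0.00492.
ε_t is between 0.004 and 0.005 — transition zone.

ε_t ≈ 0.00492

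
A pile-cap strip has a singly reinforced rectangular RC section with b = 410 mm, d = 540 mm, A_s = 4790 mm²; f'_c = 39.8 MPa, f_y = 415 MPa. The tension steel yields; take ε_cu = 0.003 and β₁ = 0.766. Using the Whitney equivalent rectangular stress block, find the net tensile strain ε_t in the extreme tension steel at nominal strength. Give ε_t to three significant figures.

a = A_s f_y/(0.85 f'_c b) = 143.32 mm.
β₁ = 0.766, so c = a/β₁ = 143.32/0.766 = 187.10 mm.
From the linear strain diagram with ε_cu = 0.003: ε_t = 0.003 (d − c)/c = 0.003 × (540 − 187.10)/187.10 = 0.00566.
Since ε_t ≥ 0.005, the section is tension-controlled.

ε_t ≈ 0.00566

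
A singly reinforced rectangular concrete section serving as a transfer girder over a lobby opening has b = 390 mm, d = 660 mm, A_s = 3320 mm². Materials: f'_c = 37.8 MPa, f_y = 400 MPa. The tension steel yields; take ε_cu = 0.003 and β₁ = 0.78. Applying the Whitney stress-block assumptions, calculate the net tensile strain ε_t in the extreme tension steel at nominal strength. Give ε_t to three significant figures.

a = A_s f_y/(0.85 f'_c b) = 105.98 mm.
β₁ = 0.78, so c = a/β₁ = 105.98/0.78 = 135.87 mm.
From the linear strain diagram with ε_cu = 0.003: ε_t = 0.003 (d − c)/c = 0.003 × (660 − 135.87)/135.87 = 0.0116.
Since ε_t ≥ 0.005, the section is tension-controlled.

ε_t ≈ 0.0116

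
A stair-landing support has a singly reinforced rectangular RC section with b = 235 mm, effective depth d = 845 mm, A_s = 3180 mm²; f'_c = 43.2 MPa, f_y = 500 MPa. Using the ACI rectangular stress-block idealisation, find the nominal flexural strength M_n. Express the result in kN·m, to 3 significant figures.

M_n ≈ 1200 kN·m

T = A_s f_y = 3180 × 500 = 1590000 N = 1590 kN.
From C = T: a = T/(0.85 f'_c b) = 1590000/(0.85 × 43.2 × 235) = 184.26 mm.
M_n = T(d − a/2) = 1590 kN × (845 − 92.13) mm = 1197.06 kN·m.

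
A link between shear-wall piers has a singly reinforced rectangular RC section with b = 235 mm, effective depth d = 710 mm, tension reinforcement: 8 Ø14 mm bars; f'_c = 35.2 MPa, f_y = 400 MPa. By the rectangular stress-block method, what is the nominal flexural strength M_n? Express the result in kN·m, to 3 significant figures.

M_n ≈ 333 kN·m

A_s = 8 × 154 = 1232 mm².
T = A_s f_y = 1232 × 400 = 492800 N = 492.8 kN.
From C = T: a = T/(0.85 f'_c b) = 492800/(0.85 × 35.2 × 235) = 70.09 mm.
M_n = T(d − a/2) = 492.8 kN × (710 − 35.045) mm = 332.62 kN·m.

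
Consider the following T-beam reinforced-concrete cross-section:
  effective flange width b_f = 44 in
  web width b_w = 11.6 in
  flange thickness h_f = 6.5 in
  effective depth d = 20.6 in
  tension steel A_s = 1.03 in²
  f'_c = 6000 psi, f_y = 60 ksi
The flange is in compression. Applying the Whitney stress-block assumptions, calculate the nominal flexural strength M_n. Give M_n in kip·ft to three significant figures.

Tension: T = A_s f_y = 1.03 × 60 = 61.8 kips.
Try a within the flange: a = T/(0.85 f'_c b_f) = 61.8/(0.85 × 6 × 44) = 0.275 in.
Since a = 0.275 ≤ h_f = 6.5 in, the stress block lies entirely in the flange; analyse as a rectangular beam of width b_f.
M_n = T(d − a/2) = 61.8 × (20.6 − 0.1375) = 1264.6 kip·in.
M_n = 1264.6/12 = 105.38 kip·ft.

M_n ≈ 105 kip·ft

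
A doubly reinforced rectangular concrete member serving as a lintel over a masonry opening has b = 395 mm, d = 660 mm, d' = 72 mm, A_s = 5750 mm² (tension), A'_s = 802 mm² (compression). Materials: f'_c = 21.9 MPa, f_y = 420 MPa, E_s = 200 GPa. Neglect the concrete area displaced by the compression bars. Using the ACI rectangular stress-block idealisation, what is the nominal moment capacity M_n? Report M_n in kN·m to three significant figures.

Assume both tension and compression steel yield.
Net tension couple steel: A_s − A'_s = 4948 mm².
a = (A_s − A'_s) f_y / (0.85 f'_c b) = 2078160/(0.85 × 21.9 × 395) = 282.63 mm.
c = a/β₁ = 282.63/0.85 = 332.51 mm; ε'_s = 0.003(c − d')/c = 0.0024 ≥ f_y/E_s = 0.0021, so compression steel does yield.
M_n = (A_s − A'_s) f_y (d − a/2) + A'_s f_y (d − d') = [2078160 × (660 − 141.315) + 336840 × (660 − 72)] × 10⁻⁶ = 1077.91 + 198.06 = 1275.97 kN·m.

M_n ≈ 1280 kN·m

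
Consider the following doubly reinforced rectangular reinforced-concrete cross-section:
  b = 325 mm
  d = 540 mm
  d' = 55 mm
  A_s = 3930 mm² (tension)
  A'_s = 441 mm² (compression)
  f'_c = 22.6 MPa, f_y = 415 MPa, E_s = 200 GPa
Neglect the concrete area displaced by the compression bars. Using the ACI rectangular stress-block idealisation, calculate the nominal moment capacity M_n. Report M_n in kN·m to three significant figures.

M_n ≈ 703 kN·m

Assume both tension and compression steel yield.
Net tension couple steel: A_s − A'_s = 3489 mm².
a = (A_s − A'_s) f_y / (0.85 f'_c b) = 1447935/(0.85 × 22.6 × 325) = 231.92 mm.
c = a/β₁ = 231.92/0.85 = 272.85 mm; ε'_s = 0.003(c − d')/c = 0.0024 ≥ f_y/E_s = 0.0021, so compression steel does yield.
M_n = (A_s − A'_s) f_y (d − a/2) + A'_s f_y (d − d') = [1447935 × (540 − 115.96) + 183015 × (540 − 55)] × 10⁻⁶ = 613.98 + 88.76 = 702.74 kN·m.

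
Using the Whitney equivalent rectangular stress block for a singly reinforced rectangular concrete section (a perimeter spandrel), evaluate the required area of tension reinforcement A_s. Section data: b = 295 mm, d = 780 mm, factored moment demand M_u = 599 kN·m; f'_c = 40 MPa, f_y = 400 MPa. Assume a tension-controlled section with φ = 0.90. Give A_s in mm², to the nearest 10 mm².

M_n = M_u/φ = 599/0.90 = 665.556 kN·m.
With M_n = 0.85 f'_c a b (d − a/2), solve the quadratic for a:
a = d − √(d² − 2M_n/(0.85 f'_c b)) = 780 − √(780² − 2 × 665.556×10⁶/(0.85 × 40 × 295)) = 90.30 mm.
A_s = 0.85 f'_c a b / f_y = 0.85 × 40 × 90.30 × 295 / 400 = 2264.3 mm².

A_s ≈ 2260 mm²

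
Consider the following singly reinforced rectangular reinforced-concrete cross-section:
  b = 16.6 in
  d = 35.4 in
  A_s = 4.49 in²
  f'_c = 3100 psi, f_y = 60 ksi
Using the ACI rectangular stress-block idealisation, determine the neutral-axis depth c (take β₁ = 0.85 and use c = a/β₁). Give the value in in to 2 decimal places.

c ≈ 7.25 in

T = A_s f_y = 4.49 × 60 = 269.4 kips.
a = T/(0.85 f'_c b) = 269.4/(0.85 × 3.1 × 16.6) = 6.1590 in.
With β₁ = 0.85, c = a/β₁ = 6.1590/0.85 = 7.25 in.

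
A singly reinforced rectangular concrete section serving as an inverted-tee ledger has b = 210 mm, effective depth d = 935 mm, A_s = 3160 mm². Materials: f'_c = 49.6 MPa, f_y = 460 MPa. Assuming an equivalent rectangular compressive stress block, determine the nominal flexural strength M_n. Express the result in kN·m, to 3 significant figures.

M_n ≈ 1240 kN·m

T = A_s f_y = 3160 × 460 = 1453600 N = 1453.6 kN.
From C = T: a = T/(0.85 f'_c b) = 1453600/(0.85 × 49.6 × 210) = 164.18 mm.
M_n = T(d − a/2) = 1453.6 kN × (935 − 82.09) mm = 1239.79 kN·m.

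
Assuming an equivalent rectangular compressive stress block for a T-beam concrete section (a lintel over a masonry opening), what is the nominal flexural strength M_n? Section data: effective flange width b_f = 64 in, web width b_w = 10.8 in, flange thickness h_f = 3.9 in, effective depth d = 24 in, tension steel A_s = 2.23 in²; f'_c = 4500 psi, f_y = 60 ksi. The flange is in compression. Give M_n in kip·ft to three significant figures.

M_n ≈ 265 kip·ft

Tension: T = A_s f_y = 2.23 × 60 = 133.8 kips.
Try a within the flange: a = T/(0.85 f'_c b_f) = 133.8/(0.85 × 4.5 × 64) = 0.547 in.
Since a = 0.547 ≤ h_f = 3.9 in, the stress block lies entirely in the flange; analyse as a rectangular beam of width b_f.
M_n = T(d − a/2) = 133.8 × (24 − 0.2735) = 3174.6 kip·in.
M_n = 3174.6/12 = 264.55 kip·ft.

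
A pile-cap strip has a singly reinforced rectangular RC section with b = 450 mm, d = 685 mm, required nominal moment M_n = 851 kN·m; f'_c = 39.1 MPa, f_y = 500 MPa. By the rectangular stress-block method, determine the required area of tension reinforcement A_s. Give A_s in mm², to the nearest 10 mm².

A_s ≈ 2660 mm²

With M_n = 0.85 f'_c a b (d − a/2), solve the quadratic for a:
a = d − √(d² − 2M_n/(0.85 f'_c b)) = 685 − √(685² − 2 × 851×10⁶/(0.85 × 39.1 × 450)) = 88.83 mm.
A_s = 0.85 f'_c a b / f_y = 0.85 × 39.1 × 88.83 × 450 / 500 = 2657.0 mm².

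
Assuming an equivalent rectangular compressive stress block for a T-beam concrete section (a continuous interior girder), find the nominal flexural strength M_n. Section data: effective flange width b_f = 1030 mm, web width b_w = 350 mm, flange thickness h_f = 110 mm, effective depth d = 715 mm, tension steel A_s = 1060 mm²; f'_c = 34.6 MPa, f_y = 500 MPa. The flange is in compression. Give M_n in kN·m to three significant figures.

M_n ≈ 374 kN·m

Tension: T = A_s f_y = 1060 × 500 = 530000 N.
Try a within the flange: a = T/(0.85 f'_c b_f) = 530000/(0.85 × 34.6 × 1030) = 17.50 mm.
Since a = 17.50 ≤ h_f = 110 mm, the stress block lies entirely in the flange; analyse as a rectangular beam of width b_f.
M_n = T(d − a/2) = 530000 × (715 − 8.75) = 374.31 × 10⁶ N·mm.
M_n = 374.31 kN·m.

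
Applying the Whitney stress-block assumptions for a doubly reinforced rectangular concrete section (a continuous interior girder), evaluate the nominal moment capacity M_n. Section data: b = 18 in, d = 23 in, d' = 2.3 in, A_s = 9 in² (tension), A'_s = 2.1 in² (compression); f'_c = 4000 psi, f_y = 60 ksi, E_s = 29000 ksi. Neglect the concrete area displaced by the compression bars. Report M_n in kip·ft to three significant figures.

M_n ≈ 894 kip·ft

Assume both steels yield.
a = (A_s − A'_s) f_y/(0.85 f'_c b) = (9 − 2.1) × 60/(0.85 × 4 × 18) = 6.765 in.
c = a/β₁ = 6.765/0.85 = 7.959 in; ε'_s = 0.003(c − d')/c = 0.0021 ≥ ε_y = 0.0021, so the compression steel yields.
M_n = (A_s − A'_s) f_y (d − a/2) + A'_s f_y (d − d') = 414 × (23 − 3.3825) + 126 × (23 − 2.3) = 8121.6 + 2608.2 = 10729.8 kip·in = 10729.8/12 = 894.15 kip·ft.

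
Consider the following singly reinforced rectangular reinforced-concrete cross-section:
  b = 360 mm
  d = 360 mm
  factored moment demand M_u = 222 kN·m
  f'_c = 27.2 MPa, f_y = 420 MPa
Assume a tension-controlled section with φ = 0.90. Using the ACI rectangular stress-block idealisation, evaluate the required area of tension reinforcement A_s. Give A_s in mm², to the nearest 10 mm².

A_s ≈ 1880 mm²

M_n = M_u/φ = 222/0.90 = 246.667 kN·m.
With M_n = 0.85 f'_c a b (d − a/2), solve the quadratic for a:
a = d − √(d² − 2M_n/(0.85 f'_c b)) = 360 − √(360² − 2 × 246.667×10⁶/(0.85 × 27.2 × 360)) = 94.81 mm.
A_s = 0.85 f'_c a b / f_y = 0.85 × 27.2 × 94.81 × 360 / 420 = 1878.9 mm².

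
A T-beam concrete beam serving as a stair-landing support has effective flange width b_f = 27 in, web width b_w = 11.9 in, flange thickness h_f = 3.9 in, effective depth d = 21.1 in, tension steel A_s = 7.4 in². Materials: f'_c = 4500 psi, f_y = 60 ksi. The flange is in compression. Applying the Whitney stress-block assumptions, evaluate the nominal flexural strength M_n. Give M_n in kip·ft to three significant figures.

Tension: T = A_s f_y = 7.4 × 60 = 444 kips.
Try a within the flange: a = T/(0.85 f'_c b_f) = 444/(0.85 × 4.5 × 27) = 4.299 in.
a = 4.299 > h_f = 3.9 in: the block extends into the web. Split into flange-overhang and web parts.
C_f = 0.85 f'_c (b_f − b_w) h_f = 0.85 × 4.5 × (27 − 11.9) × 3.9 = 225.3 kips.
Remaining web compression depth: a_w = (T − C_f)/(0.85 f'_c b_w) = (444 − 225.3)/(0.85 × 4.5 × 11.9) = 4.805 in.
M_n = C_f(d − h_f/2) + (T − C_f)(d − a_w/2) = 225.3 × (21.1 − 1.95) + 218.7 × (21.1 − 2.4025) = 4314.5 + 4089.1 = 8403.6 kip·in.
M_n = 8403.6/12 = 700.30 kip·ft.

M_n ≈ 700 kip·ft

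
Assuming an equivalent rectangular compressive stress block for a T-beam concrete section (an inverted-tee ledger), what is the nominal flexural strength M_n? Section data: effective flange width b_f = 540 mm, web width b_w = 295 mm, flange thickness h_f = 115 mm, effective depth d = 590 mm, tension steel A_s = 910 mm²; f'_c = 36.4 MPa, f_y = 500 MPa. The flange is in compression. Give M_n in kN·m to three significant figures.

M_n ≈ 262 kN·m

Tension: T = A_s f_y = 910 × 500 = 455000 N.
Try a within the flange: a = T/(0.85 f'_c b_f) = 455000/(0.85 × 36.4 × 540) = 27.23 mm.
Since a = 27.23 ≤ h_f = 115 mm, the stress block lies entirely in the flange; analyse as a rectangular beam of width b_f.
M_n = T(d − a/2) = 455000 × (590 − 13.615) = 262.26 × 10⁶ N·mm.
M_n = 262.26 kN·m.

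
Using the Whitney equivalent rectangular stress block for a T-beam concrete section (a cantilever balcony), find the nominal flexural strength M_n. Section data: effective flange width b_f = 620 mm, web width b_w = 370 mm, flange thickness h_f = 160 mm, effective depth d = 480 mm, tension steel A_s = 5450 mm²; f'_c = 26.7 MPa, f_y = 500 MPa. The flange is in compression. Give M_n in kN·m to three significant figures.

M_n ≈ 1040 kN·m

Tension: T = A_s f_y = 5450 × 500 = 2725000 N.
Try a within the flange: a = T/(0.85 f'_c b_f) = 2725000/(0.85 × 26.7 × 620) = 193.66 mm.
a = 193.66 > h_f = 160 mm: the block extends into the web. Split into flange-overhang and web parts.
C_f = 0.85 f'_c (b_f − b_w) h_f = 0.85 × 26.7 × (620 − 370) × 160 = 907800 N.
Remaining web compression depth: a_w = (T − C_f)/(0.85 f'_c b_w) = (2725000 − 907800)/(0.85 × 26.7 × 370) = 216.41 mm.
M_n = C_f(d − h_f/2) + (T − C_f)(d − a_w/2) = 907800 × (480 − 80) + 1817200 × (480 − 108.205) = 363.12 + 675.63 = 1038.75 × 10⁶ N·mm.
M_n = 1038.75 kN·m.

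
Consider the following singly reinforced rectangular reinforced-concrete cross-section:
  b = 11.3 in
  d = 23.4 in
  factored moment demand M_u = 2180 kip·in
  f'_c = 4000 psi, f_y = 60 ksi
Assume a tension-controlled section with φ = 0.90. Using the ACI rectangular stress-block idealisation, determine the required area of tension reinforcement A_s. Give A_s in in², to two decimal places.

M_n = M_u/φ = 2180/0.90 = 2422.22 kip·in.
From M_n = 0.85 f'_c a b (d − a/2):
a = d − √(d² − 2M_n/(0.85 f'_c b)) = 23.4 − √(23.4² − 2 × 2422.22/(0.85 × 4 × 11.3)) = 2.870 in.
A_s = 0.85 f'_c a b / f_y = 0.85 × 4 × 2.870 × 11.3 / 60 = 1.838 in².

A_s ≈ 1.84 in²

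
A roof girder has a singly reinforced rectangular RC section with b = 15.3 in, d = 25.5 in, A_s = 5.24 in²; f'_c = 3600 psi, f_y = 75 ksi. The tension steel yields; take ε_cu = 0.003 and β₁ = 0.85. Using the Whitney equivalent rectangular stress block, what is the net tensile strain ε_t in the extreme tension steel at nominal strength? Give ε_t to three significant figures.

ε_t ≈ 0.00475

a = A_s f_y/(0.85 f'_c b) = 8.394 in.
β₁ = 0.85, so c = a/β₁ = 8.394/0.85 = 9.875 in.
From the linear strain diagram with ε_cu = 0.003: ε_t = 0.003 (d − c)/c = 0.003 × (25.5 − 9.875)/9.875 = 0.00475.
ε_t is between 0.004 and 0.005 — transition zone.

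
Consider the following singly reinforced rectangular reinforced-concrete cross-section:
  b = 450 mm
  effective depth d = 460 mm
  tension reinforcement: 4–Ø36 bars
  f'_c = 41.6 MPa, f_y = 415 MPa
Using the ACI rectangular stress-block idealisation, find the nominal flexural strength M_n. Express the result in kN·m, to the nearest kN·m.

A_s = 4 × 1018 = 4072 mm².
T = A_s f_y = 4072 × 415 = 1689880 N = 1689.88 kN.
From C = T: a = T/(0.85 f'_c b) = 1689880/(0.85 × 41.6 × 450) = 106.20 mm.
M_n = T(d − a/2) = 1689.88 kN × (460 − 53.1) mm = 687.61 kN·m.

M_n ≈ 688 kN·m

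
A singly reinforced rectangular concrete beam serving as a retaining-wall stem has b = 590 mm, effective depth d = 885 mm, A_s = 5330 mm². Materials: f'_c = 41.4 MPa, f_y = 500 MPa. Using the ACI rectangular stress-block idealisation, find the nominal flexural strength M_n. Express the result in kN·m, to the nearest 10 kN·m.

T = A_s f_y = 5330 × 500 = 2665000 N = 2665 kN.
From C = T: a = T/(0.85 f'_c b) = 2665000/(0.85 × 41.4 × 590) = 128.36 mm.
M_n = T(d − a/2) = 2665 kN × (885 − 64.18) mm = 2187.49 kN·m.

M_n ≈ 2190 kN·m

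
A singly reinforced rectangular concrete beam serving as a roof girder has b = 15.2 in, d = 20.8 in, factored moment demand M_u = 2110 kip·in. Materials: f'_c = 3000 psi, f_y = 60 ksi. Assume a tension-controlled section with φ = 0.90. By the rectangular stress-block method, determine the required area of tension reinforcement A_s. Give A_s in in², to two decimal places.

M_n = M_u/φ = 2110/0.90 = 2344.44 kip·in.
From M_n = 0.85 f'_c a b (d − a/2):
a = d − √(d² − 2M_n/(0.85 f'_c b)) = 20.8 − √(20.8² − 2 × 2344.44/(0.85 × 3 × 15.2)) = 3.146 in.
A_s = 0.85 f'_c a b / f_y = 0.85 × 3 × 3.146 × 15.2 / 60 = 2.032 in².

A_s ≈ 2.03 in²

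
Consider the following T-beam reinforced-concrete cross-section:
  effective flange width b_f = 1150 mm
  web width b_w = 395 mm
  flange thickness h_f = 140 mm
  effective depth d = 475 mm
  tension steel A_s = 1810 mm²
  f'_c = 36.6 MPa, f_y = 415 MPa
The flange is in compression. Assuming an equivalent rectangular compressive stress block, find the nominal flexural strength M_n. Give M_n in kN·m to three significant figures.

M_n ≈ 349 kN·m

Tension: T = A_s f_y = 1810 × 415 = 751150 N.
Try a within the flange: a = T/(0.85 f'_c b_f) = 751150/(0.85 × 36.6 × 1150) = 21.00 mm.
Since a = 21.00 ≤ h_f = 140 mm, the stress block lies entirely in the flange; analyse as a rectangular beam of width b_f.
M_n = T(d − a/2) = 751150 × (475 − 10.5) = 348.91 × 10⁶ N·mm.
M_n = 348.91 kN·m.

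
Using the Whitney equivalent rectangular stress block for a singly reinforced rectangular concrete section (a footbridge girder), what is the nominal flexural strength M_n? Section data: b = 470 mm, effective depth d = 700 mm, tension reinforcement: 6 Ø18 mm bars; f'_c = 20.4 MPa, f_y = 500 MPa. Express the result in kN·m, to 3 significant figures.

M_n ≈ 498 kN·m

A_s = 6 × 254 = 1524 mm².
T = A_s f_y = 1524 × 500 = 762000 N = 762 kN.
From C = T: a = T/(0.85 f'_c b) = 762000/(0.85 × 20.4 × 470) = 93.50 mm.
M_n = T(d − a/2) = 762 kN × (700 − 46.75) mm = 497.78 kN·m.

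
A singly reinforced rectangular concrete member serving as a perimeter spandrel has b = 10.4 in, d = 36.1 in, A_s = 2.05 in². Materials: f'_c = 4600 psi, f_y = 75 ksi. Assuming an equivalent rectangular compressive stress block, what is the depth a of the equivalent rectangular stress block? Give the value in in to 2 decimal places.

a ≈ 3.78 in

T = A_s f_y = 2.05 × 75 = 153.75 kips.
a = T/(0.85 f'_c b) = 153.75/(0.85 × 4.6 × 10.4) = 3.78 in.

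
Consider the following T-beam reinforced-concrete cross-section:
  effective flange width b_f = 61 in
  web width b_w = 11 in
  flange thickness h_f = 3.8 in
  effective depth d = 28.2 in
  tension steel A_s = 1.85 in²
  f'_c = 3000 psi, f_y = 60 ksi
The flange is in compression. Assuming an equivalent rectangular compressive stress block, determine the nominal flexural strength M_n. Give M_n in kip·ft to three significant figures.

Tension: T = A_s f_y = 1.85 × 60 = 111 kips.
Try a within the flange: a = T/(0.85 f'_c b_f) = 111/(0.85 × 3 × 61) = 0.714 in.
Since a = 0.714 ≤ h_f = 3.8 in, the stress block lies entirely in the flange; analyse as a rectangular beam of width b_f.
M_n = T(d − a/2) = 111 × (28.2 − 0.357) = 3090.6 kip·in.
M_n = 3090.6/12 = 257.55 kip·ft.

M_n ≈ 258 kip·ft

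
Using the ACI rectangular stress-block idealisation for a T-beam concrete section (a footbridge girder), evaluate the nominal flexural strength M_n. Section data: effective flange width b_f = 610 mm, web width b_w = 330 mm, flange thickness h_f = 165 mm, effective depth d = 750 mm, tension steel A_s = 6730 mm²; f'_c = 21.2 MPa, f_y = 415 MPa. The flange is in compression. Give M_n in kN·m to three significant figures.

M_n ≈ 1700 kN·m

Tension: T = A_s f_y = 6730 × 415 = 2792950 N.
Try a within the flange: a = T/(0.85 f'_c b_f) = 2792950/(0.85 × 21.2 × 610) = 254.08 mm.
a = 254.08 > h_f = 165 mm: the block extends into the web. Split into flange-overhang and web parts.
C_f = 0.85 f'_c (b_f − b_w) h_f = 0.85 × 21.2 × (610 − 330) × 165 = 832524 N.
Remaining web compression depth: a_w = (T − C_f)/(0.85 f'_c b_w) = (2792950 − 832524)/(0.85 × 21.2 × 330) = 329.67 mm.
M_n = C_f(d − h_f/2) + (T − C_f)(d − a_w/2) = 832524 × (750 − 82.5) + 1960426 × (750 − 164.835) = 555.71 + 1147.17 = 1702.88 × 10⁶ N·mm.
M_n = 1702.88 kN·m.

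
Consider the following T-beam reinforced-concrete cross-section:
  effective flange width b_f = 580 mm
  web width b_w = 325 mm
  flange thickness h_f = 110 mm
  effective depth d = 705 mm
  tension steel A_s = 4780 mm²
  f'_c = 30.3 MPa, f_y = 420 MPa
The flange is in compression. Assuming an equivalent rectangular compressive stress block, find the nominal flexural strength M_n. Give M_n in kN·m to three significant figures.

M_n ≈ 1280 kN·m

Tension: T = A_s f_y = 4780 × 420 = 2007600 N.
Try a within the flange: a = T/(0.85 f'_c b_f) = 2007600/(0.85 × 30.3 × 580) = 134.40 mm.
a = 134.40 > h_f = 110 mm: the block extends into the web. Split into flange-overhang and web parts.
C_f = 0.85 f'_c (b_f − b_w) h_f = 0.85 × 30.3 × (580 − 325) × 110 = 722428 N.
Remaining web compression depth: a_w = (T − C_f)/(0.85 f'_c b_w) = (2007600 − 722428)/(0.85 × 30.3 × 325) = 153.54 mm.
M_n = C_f(d − h_f/2) + (T − C_f)(d − a_w/2) = 722428 × (705 − 55) + 1285172 × (705 − 76.77) = 469.58 + 807.38 = 1276.96 × 10⁶ N·mm.
M_n = 1276.96 kN·m.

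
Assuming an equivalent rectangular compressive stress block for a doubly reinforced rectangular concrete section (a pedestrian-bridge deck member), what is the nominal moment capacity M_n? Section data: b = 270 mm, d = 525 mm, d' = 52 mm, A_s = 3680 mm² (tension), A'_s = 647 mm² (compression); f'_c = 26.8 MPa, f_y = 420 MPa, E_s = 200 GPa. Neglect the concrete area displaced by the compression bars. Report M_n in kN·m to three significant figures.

M_n ≈ 665 kN·m

Assume both tension and compression steel yield.
Net tension couple steel: A_s − A'_s = 3033 mm².
a = (A_s − A'_s) f_y / (0.85 f'_c b) = 1273860/(0.85 × 26.8 × 270) = 207.11 mm.
c = a/β₁ = 207.11/0.85 = 243.66 mm; ε'_s = 0.003(c − d')/c = 0.0024 ≥ f_y/E_s = 0.0021, so compression steel does yield.
M_n = (A_s − A'_s) f_y (d − a/2) + A'_s f_y (d − d') = [1273860 × (525 − 103.555) + 271740 × (525 − 52)] × 10⁻⁶ = 536.86 + 128.53 = 665.39 kN·m.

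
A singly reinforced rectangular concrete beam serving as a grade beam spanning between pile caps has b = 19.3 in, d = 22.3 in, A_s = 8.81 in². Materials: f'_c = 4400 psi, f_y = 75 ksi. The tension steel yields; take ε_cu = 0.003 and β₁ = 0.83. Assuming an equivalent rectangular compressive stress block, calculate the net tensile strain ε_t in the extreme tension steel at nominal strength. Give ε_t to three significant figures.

a = A_s f_y/(0.85 f'_c b) = 9.154 in.
β₁ = 0.83, so c = a/β₁ = 9.154/0.83 = 11.029 in.
From the linear strain diagram with ε_cu = 0.003: ε_t = 0.003 (d − c)/c = 0.003 × (22.3 − 11.029)/11.029 = 0.00307.
ε_t < 0.004 — the section is over-reinforced for flexure under ACI limits.

ε_t ≈ 0.00307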